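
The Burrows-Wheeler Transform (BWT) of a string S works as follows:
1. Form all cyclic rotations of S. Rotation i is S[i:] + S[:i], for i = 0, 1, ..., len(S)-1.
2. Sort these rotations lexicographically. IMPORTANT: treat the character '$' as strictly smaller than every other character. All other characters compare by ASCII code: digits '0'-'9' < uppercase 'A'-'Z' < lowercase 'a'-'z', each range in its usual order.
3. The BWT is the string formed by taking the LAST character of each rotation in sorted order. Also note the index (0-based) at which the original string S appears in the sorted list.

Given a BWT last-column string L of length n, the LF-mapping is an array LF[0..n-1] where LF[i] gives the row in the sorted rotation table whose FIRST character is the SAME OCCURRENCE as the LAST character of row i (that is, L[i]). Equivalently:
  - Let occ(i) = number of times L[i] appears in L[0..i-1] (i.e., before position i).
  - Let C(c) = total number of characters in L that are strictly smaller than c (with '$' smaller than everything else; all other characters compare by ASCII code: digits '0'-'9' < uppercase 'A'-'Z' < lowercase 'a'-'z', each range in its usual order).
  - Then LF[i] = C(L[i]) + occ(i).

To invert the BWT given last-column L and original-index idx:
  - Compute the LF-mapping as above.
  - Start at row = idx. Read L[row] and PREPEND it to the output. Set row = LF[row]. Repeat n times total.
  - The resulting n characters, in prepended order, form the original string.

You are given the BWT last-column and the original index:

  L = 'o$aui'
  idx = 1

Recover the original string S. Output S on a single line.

LF mapping: 3 0 1 4 2
Walk LF starting at row 1, prepending L[row]:
  step 1: row=1, L[1]='$', prepend. Next row=LF[1]=0
  step 2: row=0, L[0]='o', prepend. Next row=LF[0]=3
  step 3: row=3, L[3]='u', prepend. Next row=LF[3]=4
  step 4: row=4, L[4]='i', prepend. Next row=LF[4]=2
  step 5: row=2, L[2]='a', prepend. Next row=LF[2]=1
Reversed output: aiuo$

Answer: aiuo$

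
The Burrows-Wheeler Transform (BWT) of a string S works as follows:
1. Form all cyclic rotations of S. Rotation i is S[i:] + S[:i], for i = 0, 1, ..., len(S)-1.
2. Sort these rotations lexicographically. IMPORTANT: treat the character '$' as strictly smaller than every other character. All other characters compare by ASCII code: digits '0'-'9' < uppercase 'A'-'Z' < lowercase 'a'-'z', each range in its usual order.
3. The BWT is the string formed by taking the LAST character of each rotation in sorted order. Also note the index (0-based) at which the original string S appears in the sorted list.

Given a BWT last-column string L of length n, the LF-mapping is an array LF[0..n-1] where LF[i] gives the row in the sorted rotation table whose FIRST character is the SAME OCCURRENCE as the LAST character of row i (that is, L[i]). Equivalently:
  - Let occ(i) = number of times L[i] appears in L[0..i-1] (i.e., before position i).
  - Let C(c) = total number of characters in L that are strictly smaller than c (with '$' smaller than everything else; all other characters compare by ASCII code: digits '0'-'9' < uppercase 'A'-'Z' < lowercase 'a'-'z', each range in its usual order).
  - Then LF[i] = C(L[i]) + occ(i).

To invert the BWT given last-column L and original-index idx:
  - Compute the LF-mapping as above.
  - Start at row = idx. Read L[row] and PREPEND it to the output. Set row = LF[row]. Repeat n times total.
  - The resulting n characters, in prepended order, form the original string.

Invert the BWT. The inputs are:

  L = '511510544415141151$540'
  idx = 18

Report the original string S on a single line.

LF mapping: 16 3 4 17 5 1 18 11 12 13 6 19 7 14 8 9 20 10 0 21 15 2
Walk LF starting at row 18, prepending L[row]:
  step 1: row=18, L[18]='$', prepend. Next row=LF[18]=0
  step 2: row=0, L[0]='5', prepend. Next row=LF[0]=16
  step 3: row=16, L[16]='5', prepend. Next row=LF[16]=20
  step 4: row=20, L[20]='4', prepend. Next row=LF[20]=15
  step 5: row=15, L[15]='1', prepend. Next row=LF[15]=9
  step 6: row=9, L[9]='4', prepend. Next row=LF[9]=13
  step 7: row=13, L[13]='4', prepend. Next row=LF[13]=14
  step 8: row=14, L[14]='1', prepend. Next row=LF[14]=8
  step 9: row=8, L[8]='4', prepend. Next row=LF[8]=12
  step 10: row=12, L[12]='1', prepend. Next row=LF[12]=7
  step 11: row=7, L[7]='4', prepend. Next row=LF[7]=11
  step 12: row=11, L[11]='5', prepend. Next row=LF[11]=19
  step 13: row=19, L[19]='5', prepend. Next row=LF[19]=21
  step 14: row=21, L[21]='0', prepend. Next row=LF[21]=2
  step 15: row=2, L[2]='1', prepend. Next row=LF[2]=4
  step 16: row=4, L[4]='1', prepend. Next row=LF[4]=5
  step 17: row=5, L[5]='0', prepend. Next row=LF[5]=1
  step 18: row=1, L[1]='1', prepend. Next row=LF[1]=3
  step 19: row=3, L[3]='5', prepend. Next row=LF[3]=17
  step 20: row=17, L[17]='1', prepend. Next row=LF[17]=10
  step 21: row=10, L[10]='1', prepend. Next row=LF[10]=6
  step 22: row=6, L[6]='5', prepend. Next row=LF[6]=18
Reversed output: 511510110554141441455$

Answer: 511510110554141441455$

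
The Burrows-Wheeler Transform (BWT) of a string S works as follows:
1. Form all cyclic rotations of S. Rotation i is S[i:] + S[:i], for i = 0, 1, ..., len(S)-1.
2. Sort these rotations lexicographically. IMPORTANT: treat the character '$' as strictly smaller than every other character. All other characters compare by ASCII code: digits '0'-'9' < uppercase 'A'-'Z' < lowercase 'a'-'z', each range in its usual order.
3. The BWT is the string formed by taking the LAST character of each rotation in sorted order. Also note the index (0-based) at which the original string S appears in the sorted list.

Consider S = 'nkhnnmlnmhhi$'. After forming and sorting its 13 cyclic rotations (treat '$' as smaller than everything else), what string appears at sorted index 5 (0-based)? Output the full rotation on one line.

All 13 rotations (rotation i = S[i:]+S[:i]):
  rot[0] = nkhnnmlnmhhi$
  rot[1] = khnnmlnmhhi$n
  rot[2] = hnnmlnmhhi$nk
  rot[3] = nnmlnmhhi$nkh
  rot[4] = nmlnmhhi$nkhn
  rot[5] = mlnmhhi$nkhnn
  rot[6] = lnmhhi$nkhnnm
  rot[7] = nmhhi$nkhnnml
  rot[8] = mhhi$nkhnnmln
  rot[9] = hhi$nkhnnmlnm
  rot[10] = hi$nkhnnmlnmh
  rot[11] = i$nkhnnmlnmhh
  rot[12] = $nkhnnmlnmhhi
Sorted (with $ < everything):
  sorted[0] = $nkhnnmlnmhhi
  sorted[1] = hhi$nkhnnmlnm
  sorted[2] = hi$nkhnnmlnmh
  sorted[3] = hnnmlnmhhi$nk
  sorted[4] = i$nkhnnmlnmhh
  sorted[5] = khnnmlnmhhi$n
  sorted[6] = lnmhhi$nkhnnm
  sorted[7] = mhhi$nkhnnmln
  sorted[8] = mlnmhhi$nkhnn
  sorted[9] = nkhnnmlnmhhi$
  sorted[10] = nmhhi$nkhnnml
  sorted[11] = nmlnmhhi$nkhn
  sorted[12] = nnmlnmhhi$nkh
sorted[5] = khnnmlnmhhi$n

Answer: khnnmlnmhhi$n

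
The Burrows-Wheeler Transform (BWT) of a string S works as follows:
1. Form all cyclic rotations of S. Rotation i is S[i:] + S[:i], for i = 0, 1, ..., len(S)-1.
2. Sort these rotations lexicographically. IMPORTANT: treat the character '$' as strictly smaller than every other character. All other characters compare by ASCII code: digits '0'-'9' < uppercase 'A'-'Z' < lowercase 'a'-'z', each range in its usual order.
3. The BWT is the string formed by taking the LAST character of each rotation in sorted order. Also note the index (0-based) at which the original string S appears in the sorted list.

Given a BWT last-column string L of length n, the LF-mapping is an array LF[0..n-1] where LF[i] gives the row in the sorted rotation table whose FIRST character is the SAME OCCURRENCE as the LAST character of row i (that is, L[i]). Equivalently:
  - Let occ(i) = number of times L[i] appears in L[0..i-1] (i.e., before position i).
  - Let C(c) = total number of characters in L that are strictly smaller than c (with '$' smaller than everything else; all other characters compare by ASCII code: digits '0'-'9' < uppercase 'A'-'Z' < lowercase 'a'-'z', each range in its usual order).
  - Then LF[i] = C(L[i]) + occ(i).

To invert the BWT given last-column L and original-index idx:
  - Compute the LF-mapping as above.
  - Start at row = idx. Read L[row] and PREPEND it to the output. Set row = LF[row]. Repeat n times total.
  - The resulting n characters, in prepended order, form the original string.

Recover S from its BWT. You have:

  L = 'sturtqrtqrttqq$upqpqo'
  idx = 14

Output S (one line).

Answer: toutqqqtrptrqrquptqs$

Derivation:
LF mapping: 13 14 19 10 15 4 11 16 5 12 17 18 6 7 0 20 2 8 3 9 1
Walk LF starting at row 14, prepending L[row]:
  step 1: row=14, L[14]='$', prepend. Next row=LF[14]=0
  step 2: row=0, L[0]='s', prepend. Next row=LF[0]=13
  step 3: row=13, L[13]='q', prepend. Next row=LF[13]=7
  step 4: row=7, L[7]='t', prepend. Next row=LF[7]=16
  step 5: row=16, L[16]='p', prepend. Next row=LF[16]=2
  step 6: row=2, L[2]='u', prepend. Next row=LF[2]=19
  step 7: row=19, L[19]='q', prepend. Next row=LF[19]=9
  step 8: row=9, L[9]='r', prepend. Next row=LF[9]=12
  step 9: row=12, L[12]='q', prepend. Next row=LF[12]=6
  step 10: row=6, L[6]='r', prepend. Next row=LF[6]=11
  step 11: row=11, L[11]='t', prepend. Next row=LF[11]=18
  step 12: row=18, L[18]='p', prepend. Next row=LF[18]=3
  step 13: row=3, L[3]='r', prepend. Next row=LF[3]=10
  step 14: row=10, L[10]='t', prepend. Next row=LF[10]=17
  step 15: row=17, L[17]='q', prepend. Next row=LF[17]=8
  step 16: row=8, L[8]='q', prepend. Next row=LF[8]=5
  step 17: row=5, L[5]='q', prepend. Next row=LF[5]=4
  step 18: row=4, L[4]='t', prepend. Next row=LF[4]=15
  step 19: row=15, L[15]='u', prepend. Next row=LF[15]=20
  step 20: row=20, L[20]='o', prepend. Next row=LF[20]=1
  step 21: row=1, L[1]='t', prepend. Next row=LF[1]=14
Reversed output: toutqqqtrptrqrquptqs$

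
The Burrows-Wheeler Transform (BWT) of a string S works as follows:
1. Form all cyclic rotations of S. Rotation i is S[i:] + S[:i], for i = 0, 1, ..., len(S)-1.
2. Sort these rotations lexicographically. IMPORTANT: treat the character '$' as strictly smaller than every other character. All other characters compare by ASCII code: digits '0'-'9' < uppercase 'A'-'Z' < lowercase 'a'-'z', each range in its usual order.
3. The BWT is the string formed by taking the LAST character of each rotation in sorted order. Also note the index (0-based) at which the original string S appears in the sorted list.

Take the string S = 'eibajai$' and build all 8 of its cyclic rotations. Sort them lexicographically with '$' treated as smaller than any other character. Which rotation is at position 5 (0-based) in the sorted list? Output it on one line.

All 8 rotations (rotation i = S[i:]+S[:i]):
  rot[0] = eibajai$
  rot[1] = ibajai$e
  rot[2] = bajai$ei
  rot[3] = ajai$eib
  rot[4] = jai$eiba
  rot[5] = ai$eibaj
  rot[6] = i$eibaja
  rot[7] = $eibajai
Sorted (with $ < everything):
  sorted[0] = $eibajai
  sorted[1] = ai$eibaj
  sorted[2] = ajai$eib
  sorted[3] = bajai$ei
  sorted[4] = eibajai$
  sorted[5] = i$eibaja
  sorted[6] = ibajai$e
  sorted[7] = jai$eiba
sorted[5] = i$eibaja

Answer: i$eibaja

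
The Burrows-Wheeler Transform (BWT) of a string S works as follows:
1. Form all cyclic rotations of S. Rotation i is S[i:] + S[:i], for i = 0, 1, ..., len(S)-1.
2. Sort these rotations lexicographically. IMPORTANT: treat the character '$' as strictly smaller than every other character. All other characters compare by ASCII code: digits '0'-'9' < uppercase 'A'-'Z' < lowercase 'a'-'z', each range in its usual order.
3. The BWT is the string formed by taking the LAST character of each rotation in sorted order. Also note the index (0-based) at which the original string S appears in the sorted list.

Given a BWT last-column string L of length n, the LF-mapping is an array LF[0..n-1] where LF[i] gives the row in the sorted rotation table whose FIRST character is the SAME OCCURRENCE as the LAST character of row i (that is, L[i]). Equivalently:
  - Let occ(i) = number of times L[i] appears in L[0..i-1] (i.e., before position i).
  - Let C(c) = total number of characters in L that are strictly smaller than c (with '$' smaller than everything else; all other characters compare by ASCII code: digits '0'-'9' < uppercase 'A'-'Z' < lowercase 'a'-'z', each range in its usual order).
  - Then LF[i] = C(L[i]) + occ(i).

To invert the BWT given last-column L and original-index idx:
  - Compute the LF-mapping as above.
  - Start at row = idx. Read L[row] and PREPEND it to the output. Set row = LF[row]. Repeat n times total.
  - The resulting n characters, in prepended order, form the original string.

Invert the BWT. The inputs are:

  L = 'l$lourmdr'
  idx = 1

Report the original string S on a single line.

Answer: drumroll$

Derivation:
LF mapping: 2 0 3 5 8 6 4 1 7
Walk LF starting at row 1, prepending L[row]:
  step 1: row=1, L[1]='$', prepend. Next row=LF[1]=0
  step 2: row=0, L[0]='l', prepend. Next row=LF[0]=2
  step 3: row=2, L[2]='l', prepend. Next row=LF[2]=3
  step 4: row=3, L[3]='o', prepend. Next row=LF[3]=5
  step 5: row=5, L[5]='r', prepend. Next row=LF[5]=6
  step 6: row=6, L[6]='m', prepend. Next row=LF[6]=4
  step 7: row=4, L[4]='u', prepend. Next row=LF[4]=8
  step 8: row=8, L[8]='r', prepend. Next row=LF[8]=7
  step 9: row=7, L[7]='d', prepend. Next row=LF[7]=1
Reversed output: drumroll$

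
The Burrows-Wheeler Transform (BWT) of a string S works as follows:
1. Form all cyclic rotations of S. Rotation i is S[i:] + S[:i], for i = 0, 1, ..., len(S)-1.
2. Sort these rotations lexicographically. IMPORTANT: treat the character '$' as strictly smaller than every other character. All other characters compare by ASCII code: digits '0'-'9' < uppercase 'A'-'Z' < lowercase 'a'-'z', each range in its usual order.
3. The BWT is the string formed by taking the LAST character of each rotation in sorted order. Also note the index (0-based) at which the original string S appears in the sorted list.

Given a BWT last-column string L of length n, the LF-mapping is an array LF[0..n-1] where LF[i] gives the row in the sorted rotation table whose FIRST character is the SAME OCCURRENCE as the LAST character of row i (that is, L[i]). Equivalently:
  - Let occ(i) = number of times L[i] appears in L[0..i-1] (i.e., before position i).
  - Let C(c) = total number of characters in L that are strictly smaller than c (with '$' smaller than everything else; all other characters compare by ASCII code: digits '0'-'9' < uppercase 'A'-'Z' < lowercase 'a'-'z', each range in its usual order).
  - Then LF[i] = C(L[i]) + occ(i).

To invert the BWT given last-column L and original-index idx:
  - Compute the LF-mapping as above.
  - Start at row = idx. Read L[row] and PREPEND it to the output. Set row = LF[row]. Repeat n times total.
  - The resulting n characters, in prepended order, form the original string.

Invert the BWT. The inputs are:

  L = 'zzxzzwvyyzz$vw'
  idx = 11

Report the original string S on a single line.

LF mapping: 8 9 5 10 11 3 1 6 7 12 13 0 2 4
Walk LF starting at row 11, prepending L[row]:
  step 1: row=11, L[11]='$', prepend. Next row=LF[11]=0
  step 2: row=0, L[0]='z', prepend. Next row=LF[0]=8
  step 3: row=8, L[8]='y', prepend. Next row=LF[8]=7
  step 4: row=7, L[7]='y', prepend. Next row=LF[7]=6
  step 5: row=6, L[6]='v', prepend. Next row=LF[6]=1
  step 6: row=1, L[1]='z', prepend. Next row=LF[1]=9
  step 7: row=9, L[9]='z', prepend. Next row=LF[9]=12
  step 8: row=12, L[12]='v', prepend. Next row=LF[12]=2
  step 9: row=2, L[2]='x', prepend. Next row=LF[2]=5
  step 10: row=5, L[5]='w', prepend. Next row=LF[5]=3
  step 11: row=3, L[3]='z', prepend. Next row=LF[3]=10
  step 12: row=10, L[10]='z', prepend. Next row=LF[10]=13
  step 13: row=13, L[13]='w', prepend. Next row=LF[13]=4
  step 14: row=4, L[4]='z', prepend. Next row=LF[4]=11
Reversed output: zwzzwxvzzvyyz$

Answer: zwzzwxvzzvyyz$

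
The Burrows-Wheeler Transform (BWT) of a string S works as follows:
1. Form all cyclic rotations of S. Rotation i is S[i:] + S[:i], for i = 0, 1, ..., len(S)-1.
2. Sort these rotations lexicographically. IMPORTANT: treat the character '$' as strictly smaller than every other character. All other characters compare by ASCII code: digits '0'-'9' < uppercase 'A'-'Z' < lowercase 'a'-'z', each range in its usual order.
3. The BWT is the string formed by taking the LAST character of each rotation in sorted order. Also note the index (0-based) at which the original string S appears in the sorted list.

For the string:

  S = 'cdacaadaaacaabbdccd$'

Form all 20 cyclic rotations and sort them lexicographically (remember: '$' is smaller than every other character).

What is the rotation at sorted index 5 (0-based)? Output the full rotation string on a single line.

All 20 rotations (rotation i = S[i:]+S[:i]):
  rot[0] = cdacaadaaacaabbdccd$
  rot[1] = dacaadaaacaabbdccd$c
  rot[2] = acaadaaacaabbdccd$cd
  rot[3] = caadaaacaabbdccd$cda
  rot[4] = aadaaacaabbdccd$cdac
  rot[5] = adaaacaabbdccd$cdaca
  rot[6] = daaacaabbdccd$cdacaa
  rot[7] = aaacaabbdccd$cdacaad
  rot[8] = aacaabbdccd$cdacaada
  rot[9] = acaabbdccd$cdacaadaa
  rot[10] = caabbdccd$cdacaadaaa
  rot[11] = aabbdccd$cdacaadaaac
  rot[12] = abbdccd$cdacaadaaaca
  rot[13] = bbdccd$cdacaadaaacaa
  rot[14] = bdccd$cdacaadaaacaab
  rot[15] = dccd$cdacaadaaacaabb
  rot[16] = ccd$cdacaadaaacaabbd
  rot[17] = cd$cdacaadaaacaabbdc
  rot[18] = d$cdacaadaaacaabbdcc
  rot[19] = $cdacaadaaacaabbdccd
Sorted (with $ < everything):
  sorted[0] = $cdacaadaaacaabbdccd
  sorted[1] = aaacaabbdccd$cdacaad
  sorted[2] = aabbdccd$cdacaadaaac
  sorted[3] = aacaabbdccd$cdacaada
  sorted[4] = aadaaacaabbdccd$cdac
  sorted[5] = abbdccd$cdacaadaaaca
  sorted[6] = acaabbdccd$cdacaadaa
  sorted[7] = acaadaaacaabbdccd$cd
  sorted[8] = adaaacaabbdccd$cdaca
  sorted[9] = bbdccd$cdacaadaaacaa
  sorted[10] = bdccd$cdacaadaaacaab
  sorted[11] = caabbdccd$cdacaadaaa
  sorted[12] = caadaaacaabbdccd$cda
  sorted[13] = ccd$cdacaadaaacaabbd
  sorted[14] = cd$cdacaadaaacaabbdc
  sorted[15] = cdacaadaaacaabbdccd$
  sorted[16] = d$cdacaadaaacaabbdcc
  sorted[17] = daaacaabbdccd$cdacaa
  sorted[18] = dacaadaaacaabbdccd$c
  sorted[19] = dccd$cdacaadaaacaabb
sorted[5] = abbdccd$cdacaadaaaca

Answer: abbdccd$cdacaadaaaca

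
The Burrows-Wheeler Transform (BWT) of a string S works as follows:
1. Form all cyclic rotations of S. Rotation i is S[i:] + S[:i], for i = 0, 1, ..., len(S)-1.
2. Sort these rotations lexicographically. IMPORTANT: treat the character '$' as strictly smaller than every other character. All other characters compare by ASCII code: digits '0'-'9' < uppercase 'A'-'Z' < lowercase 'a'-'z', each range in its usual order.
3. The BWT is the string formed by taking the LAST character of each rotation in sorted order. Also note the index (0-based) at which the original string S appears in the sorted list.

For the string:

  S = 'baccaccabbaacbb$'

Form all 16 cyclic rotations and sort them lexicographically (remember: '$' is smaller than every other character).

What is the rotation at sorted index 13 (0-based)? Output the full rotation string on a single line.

All 16 rotations (rotation i = S[i:]+S[:i]):
  rot[0] = baccaccabbaacbb$
  rot[1] = accaccabbaacbb$b
  rot[2] = ccaccabbaacbb$ba
  rot[3] = caccabbaacbb$bac
  rot[4] = accabbaacbb$bacc
  rot[5] = ccabbaacbb$bacca
  rot[6] = cabbaacbb$baccac
  rot[7] = abbaacbb$baccacc
  rot[8] = bbaacbb$baccacca
  rot[9] = baacbb$baccaccab
  rot[10] = aacbb$baccaccabb
  rot[11] = acbb$baccaccabba
  rot[12] = cbb$baccaccabbaa
  rot[13] = bb$baccaccabbaac
  rot[14] = b$baccaccabbaacb
  rot[15] = $baccaccabbaacbb
Sorted (with $ < everything):
  sorted[0] = $baccaccabbaacbb
  sorted[1] = aacbb$baccaccabb
  sorted[2] = abbaacbb$baccacc
  sorted[3] = acbb$baccaccabba
  sorted[4] = accabbaacbb$bacc
  sorted[5] = accaccabbaacbb$b
  sorted[6] = b$baccaccabbaacb
  sorted[7] = baacbb$baccaccab
  sorted[8] = baccaccabbaacbb$
  sorted[9] = bb$baccaccabbaac
  sorted[10] = bbaacbb$baccacca
  sorted[11] = cabbaacbb$baccac
  sorted[12] = caccabbaacbb$bac
  sorted[13] = cbb$baccaccabbaa
  sorted[14] = ccabbaacbb$bacca
  sorted[15] = ccaccabbaacbb$ba
sorted[13] = cbb$baccaccabbaa

Answer: cbb$baccaccabbaa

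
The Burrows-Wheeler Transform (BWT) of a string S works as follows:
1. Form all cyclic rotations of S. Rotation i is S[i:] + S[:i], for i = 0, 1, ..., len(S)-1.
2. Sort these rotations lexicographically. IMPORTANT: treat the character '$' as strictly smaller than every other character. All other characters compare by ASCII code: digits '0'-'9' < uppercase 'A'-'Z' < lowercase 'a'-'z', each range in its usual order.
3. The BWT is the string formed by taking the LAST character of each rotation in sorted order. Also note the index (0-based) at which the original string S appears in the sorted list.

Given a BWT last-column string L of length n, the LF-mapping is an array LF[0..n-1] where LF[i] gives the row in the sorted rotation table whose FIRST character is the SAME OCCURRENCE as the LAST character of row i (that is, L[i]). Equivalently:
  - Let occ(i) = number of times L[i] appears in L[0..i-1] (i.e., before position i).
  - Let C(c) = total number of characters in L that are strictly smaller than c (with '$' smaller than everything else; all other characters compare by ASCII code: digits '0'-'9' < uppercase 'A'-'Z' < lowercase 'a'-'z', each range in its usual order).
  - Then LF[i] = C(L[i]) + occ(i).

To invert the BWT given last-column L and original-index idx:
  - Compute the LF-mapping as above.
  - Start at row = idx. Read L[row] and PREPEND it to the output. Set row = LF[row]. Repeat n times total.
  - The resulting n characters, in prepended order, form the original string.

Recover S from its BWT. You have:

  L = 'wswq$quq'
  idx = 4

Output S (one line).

LF mapping: 6 4 7 1 0 2 5 3
Walk LF starting at row 4, prepending L[row]:
  step 1: row=4, L[4]='$', prepend. Next row=LF[4]=0
  step 2: row=0, L[0]='w', prepend. Next row=LF[0]=6
  step 3: row=6, L[6]='u', prepend. Next row=LF[6]=5
  step 4: row=5, L[5]='q', prepend. Next row=LF[5]=2
  step 5: row=2, L[2]='w', prepend. Next row=LF[2]=7
  step 6: row=7, L[7]='q', prepend. Next row=LF[7]=3
  step 7: row=3, L[3]='q', prepend. Next row=LF[3]=1
  step 8: row=1, L[1]='s', prepend. Next row=LF[1]=4
Reversed output: sqqwquw$

Answer: sqqwquw$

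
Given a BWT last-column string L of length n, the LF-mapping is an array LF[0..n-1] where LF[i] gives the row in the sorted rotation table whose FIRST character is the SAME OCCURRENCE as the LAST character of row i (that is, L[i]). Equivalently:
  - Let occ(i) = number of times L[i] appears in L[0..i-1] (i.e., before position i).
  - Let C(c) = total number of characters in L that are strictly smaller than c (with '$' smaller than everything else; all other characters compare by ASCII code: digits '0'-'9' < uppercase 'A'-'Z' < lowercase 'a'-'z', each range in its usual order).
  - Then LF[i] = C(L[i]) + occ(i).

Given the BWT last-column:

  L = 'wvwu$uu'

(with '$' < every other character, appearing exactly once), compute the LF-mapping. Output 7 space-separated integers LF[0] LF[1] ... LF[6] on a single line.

Char counts: '$':1, 'u':3, 'v':1, 'w':2
C (first-col start): C('$')=0, C('u')=1, C('v')=4, C('w')=5
L[0]='w': occ=0, LF[0]=C('w')+0=5+0=5
L[1]='v': occ=0, LF[1]=C('v')+0=4+0=4
L[2]='w': occ=1, LF[2]=C('w')+1=5+1=6
L[3]='u': occ=0, LF[3]=C('u')+0=1+0=1
L[4]='$': occ=0, LF[4]=C('$')+0=0+0=0
L[5]='u': occ=1, LF[5]=C('u')+1=1+1=2
L[6]='u': occ=2, LF[6]=C('u')+2=1+2=3

Answer: 5 4 6 1 0 2 3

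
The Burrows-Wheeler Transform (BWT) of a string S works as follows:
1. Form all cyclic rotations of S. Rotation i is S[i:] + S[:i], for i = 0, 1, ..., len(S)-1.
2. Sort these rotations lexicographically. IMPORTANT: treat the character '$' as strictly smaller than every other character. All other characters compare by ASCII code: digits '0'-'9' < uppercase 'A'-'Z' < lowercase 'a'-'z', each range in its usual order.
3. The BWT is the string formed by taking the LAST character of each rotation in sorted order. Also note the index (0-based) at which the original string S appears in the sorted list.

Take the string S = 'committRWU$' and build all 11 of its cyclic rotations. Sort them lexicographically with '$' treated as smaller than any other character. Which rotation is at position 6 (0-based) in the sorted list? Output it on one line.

All 11 rotations (rotation i = S[i:]+S[:i]):
  rot[0] = committRWU$
  rot[1] = ommittRWU$c
  rot[2] = mmittRWU$co
  rot[3] = mittRWU$com
  rot[4] = ittRWU$comm
  rot[5] = ttRWU$commi
  rot[6] = tRWU$commit
  rot[7] = RWU$committ
  rot[8] = WU$committR
  rot[9] = U$committRW
  rot[10] = $committRWU
Sorted (with $ < everything):
  sorted[0] = $committRWU
  sorted[1] = RWU$committ
  sorted[2] = U$committRW
  sorted[3] = WU$committR
  sorted[4] = committRWU$
  sorted[5] = ittRWU$comm
  sorted[6] = mittRWU$com
  sorted[7] = mmittRWU$co
  sorted[8] = ommittRWU$c
  sorted[9] = tRWU$commit
  sorted[10] = ttRWU$commi
sorted[6] = mittRWU$com

Answer: mittRWU$com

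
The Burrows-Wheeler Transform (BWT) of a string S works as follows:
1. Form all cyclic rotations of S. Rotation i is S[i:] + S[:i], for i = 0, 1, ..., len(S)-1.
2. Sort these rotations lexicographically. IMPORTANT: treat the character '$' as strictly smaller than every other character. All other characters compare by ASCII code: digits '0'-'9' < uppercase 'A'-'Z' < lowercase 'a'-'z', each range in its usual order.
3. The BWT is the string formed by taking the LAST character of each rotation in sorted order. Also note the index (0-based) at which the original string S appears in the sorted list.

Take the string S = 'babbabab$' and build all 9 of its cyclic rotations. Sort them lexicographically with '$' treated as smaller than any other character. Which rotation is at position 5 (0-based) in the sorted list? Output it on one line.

Answer: bab$babba

Derivation:
All 9 rotations (rotation i = S[i:]+S[:i]):
  rot[0] = babbabab$
  rot[1] = abbabab$b
  rot[2] = bbabab$ba
  rot[3] = babab$bab
  rot[4] = abab$babb
  rot[5] = bab$babba
  rot[6] = ab$babbab
  rot[7] = b$babbaba
  rot[8] = $babbabab
Sorted (with $ < everything):
  sorted[0] = $babbabab
  sorted[1] = ab$babbab
  sorted[2] = abab$babb
  sorted[3] = abbabab$b
  sorted[4] = b$babbaba
  sorted[5] = bab$babba
  sorted[6] = babab$bab
  sorted[7] = babbabab$
  sorted[8] = bbabab$ba
sorted[5] = bab$babba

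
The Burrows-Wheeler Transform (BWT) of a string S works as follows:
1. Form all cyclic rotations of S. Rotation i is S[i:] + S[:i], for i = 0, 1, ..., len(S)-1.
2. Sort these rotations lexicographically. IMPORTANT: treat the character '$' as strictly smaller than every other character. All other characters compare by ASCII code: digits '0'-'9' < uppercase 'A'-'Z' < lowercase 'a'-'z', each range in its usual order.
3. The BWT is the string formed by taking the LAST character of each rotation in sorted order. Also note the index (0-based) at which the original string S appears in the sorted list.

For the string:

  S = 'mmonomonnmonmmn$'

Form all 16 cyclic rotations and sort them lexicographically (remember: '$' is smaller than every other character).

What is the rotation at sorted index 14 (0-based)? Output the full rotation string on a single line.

Answer: onnmonmmn$mmonom

Derivation:
All 16 rotations (rotation i = S[i:]+S[:i]):
  rot[0] = mmonomonnmonmmn$
  rot[1] = monomonnmonmmn$m
  rot[2] = onomonnmonmmn$mm
  rot[3] = nomonnmonmmn$mmo
  rot[4] = omonnmonmmn$mmon
  rot[5] = monnmonmmn$mmono
  rot[6] = onnmonmmn$mmonom
  rot[7] = nnmonmmn$mmonomo
  rot[8] = nmonmmn$mmonomon
  rot[9] = monmmn$mmonomonn
  rot[10] = onmmn$mmonomonnm
  rot[11] = nmmn$mmonomonnmo
  rot[12] = mmn$mmonomonnmon
  rot[13] = mn$mmonomonnmonm
  rot[14] = n$mmonomonnmonmm
  rot[15] = $mmonomonnmonmmn
Sorted (with $ < everything):
  sorted[0] = $mmonomonnmonmmn
  sorted[1] = mmn$mmonomonnmon
  sorted[2] = mmonomonnmonmmn$
  sorted[3] = mn$mmonomonnmonm
  sorted[4] = monmmn$mmonomonn
  sorted[5] = monnmonmmn$mmono
  sorted[6] = monomonnmonmmn$m
  sorted[7] = n$mmonomonnmonmm
  sorted[8] = nmmn$mmonomonnmo
  sorted[9] = nmonmmn$mmonomon
  sorted[10] = nnmonmmn$mmonomo
  sorted[11] = nomonnmonmmn$mmo
  sorted[12] = omonnmonmmn$mmon
  sorted[13] = onmmn$mmonomonnm
  sorted[14] = onnmonmmn$mmonom
  sorted[15] = onomonnmonmmn$mm
sorted[14] = onnmonmmn$mmonom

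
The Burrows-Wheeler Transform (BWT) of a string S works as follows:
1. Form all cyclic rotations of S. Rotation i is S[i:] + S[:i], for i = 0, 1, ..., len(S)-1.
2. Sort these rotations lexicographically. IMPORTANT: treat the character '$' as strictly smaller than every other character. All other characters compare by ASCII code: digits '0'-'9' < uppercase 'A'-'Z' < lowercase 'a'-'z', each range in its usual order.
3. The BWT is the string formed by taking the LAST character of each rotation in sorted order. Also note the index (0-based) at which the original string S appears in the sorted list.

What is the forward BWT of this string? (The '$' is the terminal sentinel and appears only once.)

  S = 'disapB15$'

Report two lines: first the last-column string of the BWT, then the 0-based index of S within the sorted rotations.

All 9 rotations (rotation i = S[i:]+S[:i]):
  rot[0] = disapB15$
  rot[1] = isapB15$d
  rot[2] = sapB15$di
  rot[3] = apB15$dis
  rot[4] = pB15$disa
  rot[5] = B15$disap
  rot[6] = 15$disapB
  rot[7] = 5$disapB1
  rot[8] = $disapB15
Sorted (with $ < everything):
  sorted[0] = $disapB15  (last char: '5')
  sorted[1] = 15$disapB  (last char: 'B')
  sorted[2] = 5$disapB1  (last char: '1')
  sorted[3] = B15$disap  (last char: 'p')
  sorted[4] = apB15$dis  (last char: 's')
  sorted[5] = disapB15$  (last char: '$')
  sorted[6] = isapB15$d  (last char: 'd')
  sorted[7] = pB15$disa  (last char: 'a')
  sorted[8] = sapB15$di  (last char: 'i')
Last column: 5B1ps$dai
Original string S is at sorted index 5

Answer: 5B1ps$dai
5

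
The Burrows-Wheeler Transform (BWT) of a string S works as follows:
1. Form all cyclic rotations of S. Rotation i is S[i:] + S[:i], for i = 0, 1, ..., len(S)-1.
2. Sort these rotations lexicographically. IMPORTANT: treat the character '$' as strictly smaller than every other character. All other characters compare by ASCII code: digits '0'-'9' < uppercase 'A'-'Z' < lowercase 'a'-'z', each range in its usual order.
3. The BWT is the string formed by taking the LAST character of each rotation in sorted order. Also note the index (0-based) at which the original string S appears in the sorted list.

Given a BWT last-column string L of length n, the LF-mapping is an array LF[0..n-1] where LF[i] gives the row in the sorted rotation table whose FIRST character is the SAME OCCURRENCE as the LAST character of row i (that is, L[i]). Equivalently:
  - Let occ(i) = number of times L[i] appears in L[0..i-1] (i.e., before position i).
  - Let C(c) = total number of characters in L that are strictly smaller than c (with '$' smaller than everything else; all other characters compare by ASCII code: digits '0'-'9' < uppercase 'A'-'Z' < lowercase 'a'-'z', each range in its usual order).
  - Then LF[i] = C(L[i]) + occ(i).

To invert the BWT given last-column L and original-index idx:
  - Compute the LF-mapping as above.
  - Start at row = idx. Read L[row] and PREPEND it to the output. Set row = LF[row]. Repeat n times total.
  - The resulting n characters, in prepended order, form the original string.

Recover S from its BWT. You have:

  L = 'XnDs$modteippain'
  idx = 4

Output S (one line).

Answer: disappointmenDX$

Derivation:
LF mapping: 2 9 1 14 0 8 11 4 15 5 6 12 13 3 7 10
Walk LF starting at row 4, prepending L[row]:
  step 1: row=4, L[4]='$', prepend. Next row=LF[4]=0
  step 2: row=0, L[0]='X', prepend. Next row=LF[0]=2
  step 3: row=2, L[2]='D', prepend. Next row=LF[2]=1
  step 4: row=1, L[1]='n', prepend. Next row=LF[1]=9
  step 5: row=9, L[9]='e', prepend. Next row=LF[9]=5
  step 6: row=5, L[5]='m', prepend. Next row=LF[5]=8
  step 7: row=8, L[8]='t', prepend. Next row=LF[8]=15
  step 8: row=15, L[15]='n', prepend. Next row=LF[15]=10
  step 9: row=10, L[10]='i', prepend. Next row=LF[10]=6
  step 10: row=6, L[6]='o', prepend. Next row=LF[6]=11
  step 11: row=11, L[11]='p', prepend. Next row=LF[11]=12
  step 12: row=12, L[12]='p', prepend. Next row=LF[12]=13
  step 13: row=13, L[13]='a', prepend. Next row=LF[13]=3
  step 14: row=3, L[3]='s', prepend. Next row=LF[3]=14
  step 15: row=14, L[14]='i', prepend. Next row=LF[14]=7
  step 16: row=7, L[7]='d', prepend. Next row=LF[7]=4
Reversed output: disappointmenDX$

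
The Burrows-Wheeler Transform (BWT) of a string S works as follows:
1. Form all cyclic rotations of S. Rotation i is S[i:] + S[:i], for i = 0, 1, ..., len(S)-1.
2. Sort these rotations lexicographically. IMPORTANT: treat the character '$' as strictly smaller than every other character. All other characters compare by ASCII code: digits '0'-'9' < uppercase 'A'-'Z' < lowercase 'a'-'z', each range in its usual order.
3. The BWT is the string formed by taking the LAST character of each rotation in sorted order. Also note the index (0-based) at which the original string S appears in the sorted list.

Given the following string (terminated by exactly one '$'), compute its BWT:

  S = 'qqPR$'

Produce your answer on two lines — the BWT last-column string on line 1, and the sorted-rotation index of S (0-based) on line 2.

Answer: RqPq$
4

Derivation:
All 5 rotations (rotation i = S[i:]+S[:i]):
  rot[0] = qqPR$
  rot[1] = qPR$q
  rot[2] = PR$qq
  rot[3] = R$qqP
  rot[4] = $qqPR
Sorted (with $ < everything):
  sorted[0] = $qqPR  (last char: 'R')
  sorted[1] = PR$qq  (last char: 'q')
  sorted[2] = R$qqP  (last char: 'P')
  sorted[3] = qPR$q  (last char: 'q')
  sorted[4] = qqPR$  (last char: '$')
Last column: RqPq$
Original string S is at sorted index 4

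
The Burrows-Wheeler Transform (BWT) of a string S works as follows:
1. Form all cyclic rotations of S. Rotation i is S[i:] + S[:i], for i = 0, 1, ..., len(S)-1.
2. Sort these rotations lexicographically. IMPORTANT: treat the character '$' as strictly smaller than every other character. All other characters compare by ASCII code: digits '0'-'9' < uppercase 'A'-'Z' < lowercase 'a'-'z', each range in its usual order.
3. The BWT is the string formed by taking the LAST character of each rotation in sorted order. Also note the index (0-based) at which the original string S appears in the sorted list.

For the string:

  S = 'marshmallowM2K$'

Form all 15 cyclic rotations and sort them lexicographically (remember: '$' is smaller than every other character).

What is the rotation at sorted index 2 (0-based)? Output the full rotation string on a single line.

All 15 rotations (rotation i = S[i:]+S[:i]):
  rot[0] = marshmallowM2K$
  rot[1] = arshmallowM2K$m
  rot[2] = rshmallowM2K$ma
  rot[3] = shmallowM2K$mar
  rot[4] = hmallowM2K$mars
  rot[5] = mallowM2K$marsh
  rot[6] = allowM2K$marshm
  rot[7] = llowM2K$marshma
  rot[8] = lowM2K$marshmal
  rot[9] = owM2K$marshmall
  rot[10] = wM2K$marshmallo
  rot[11] = M2K$marshmallow
  rot[12] = 2K$marshmallowM
  rot[13] = K$marshmallowM2
  rot[14] = $marshmallowM2K
Sorted (with $ < everything):
  sorted[0] = $marshmallowM2K
  sorted[1] = 2K$marshmallowM
  sorted[2] = K$marshmallowM2
  sorted[3] = M2K$marshmallow
  sorted[4] = allowM2K$marshm
  sorted[5] = arshmallowM2K$m
  sorted[6] = hmallowM2K$mars
  sorted[7] = llowM2K$marshma
  sorted[8] = lowM2K$marshmal
  sorted[9] = mallowM2K$marsh
  sorted[10] = marshmallowM2K$
  sorted[11] = owM2K$marshmall
  sorted[12] = rshmallowM2K$ma
  sorted[13] = shmallowM2K$mar
  sorted[14] = wM2K$marshmallo
sorted[2] = K$marshmallowM2

Answer: K$marshmallowM2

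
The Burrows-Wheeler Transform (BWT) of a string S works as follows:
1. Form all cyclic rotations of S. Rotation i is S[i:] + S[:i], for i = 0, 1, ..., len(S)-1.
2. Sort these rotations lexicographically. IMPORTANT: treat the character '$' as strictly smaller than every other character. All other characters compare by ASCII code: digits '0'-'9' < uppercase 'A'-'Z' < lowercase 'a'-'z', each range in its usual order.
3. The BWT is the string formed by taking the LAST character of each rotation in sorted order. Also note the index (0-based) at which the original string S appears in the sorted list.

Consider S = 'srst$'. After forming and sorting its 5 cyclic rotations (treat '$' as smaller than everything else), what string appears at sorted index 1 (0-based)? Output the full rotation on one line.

All 5 rotations (rotation i = S[i:]+S[:i]):
  rot[0] = srst$
  rot[1] = rst$s
  rot[2] = st$sr
  rot[3] = t$srs
  rot[4] = $srst
Sorted (with $ < everything):
  sorted[0] = $srst
  sorted[1] = rst$s
  sorted[2] = srst$
  sorted[3] = st$sr
  sorted[4] = t$srs
sorted[1] = rst$s

Answer: rst$s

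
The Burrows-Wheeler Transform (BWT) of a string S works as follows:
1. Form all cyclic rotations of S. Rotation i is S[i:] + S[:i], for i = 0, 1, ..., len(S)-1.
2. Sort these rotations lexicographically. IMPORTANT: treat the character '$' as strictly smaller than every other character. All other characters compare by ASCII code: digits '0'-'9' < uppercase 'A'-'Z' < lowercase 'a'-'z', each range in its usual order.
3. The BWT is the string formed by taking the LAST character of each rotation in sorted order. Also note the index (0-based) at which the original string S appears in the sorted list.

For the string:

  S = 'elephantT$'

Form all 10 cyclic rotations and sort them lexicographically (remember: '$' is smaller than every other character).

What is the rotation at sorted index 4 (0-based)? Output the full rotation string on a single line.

All 10 rotations (rotation i = S[i:]+S[:i]):
  rot[0] = elephantT$
  rot[1] = lephantT$e
  rot[2] = ephantT$el
  rot[3] = phantT$ele
  rot[4] = hantT$elep
  rot[5] = antT$eleph
  rot[6] = ntT$elepha
  rot[7] = tT$elephan
  rot[8] = T$elephant
  rot[9] = $elephantT
Sorted (with $ < everything):
  sorted[0] = $elephantT
  sorted[1] = T$elephant
  sorted[2] = antT$eleph
  sorted[3] = elephantT$
  sorted[4] = ephantT$el
  sorted[5] = hantT$elep
  sorted[6] = lephantT$e
  sorted[7] = ntT$elepha
  sorted[8] = phantT$ele
  sorted[9] = tT$elephan
sorted[4] = ephantT$el

Answer: ephantT$el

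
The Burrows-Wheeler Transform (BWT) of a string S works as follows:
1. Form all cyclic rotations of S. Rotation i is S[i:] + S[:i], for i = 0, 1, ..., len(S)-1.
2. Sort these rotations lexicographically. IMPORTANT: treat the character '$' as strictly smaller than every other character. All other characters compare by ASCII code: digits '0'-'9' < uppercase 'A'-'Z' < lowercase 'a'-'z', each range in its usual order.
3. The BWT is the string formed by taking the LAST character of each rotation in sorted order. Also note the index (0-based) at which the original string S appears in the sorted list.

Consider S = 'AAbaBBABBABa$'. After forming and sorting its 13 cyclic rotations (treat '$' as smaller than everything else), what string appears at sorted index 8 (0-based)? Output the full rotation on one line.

All 13 rotations (rotation i = S[i:]+S[:i]):
  rot[0] = AAbaBBABBABa$
  rot[1] = AbaBBABBABa$A
  rot[2] = baBBABBABa$AA
  rot[3] = aBBABBABa$AAb
  rot[4] = BBABBABa$AAba
  rot[5] = BABBABa$AAbaB
  rot[6] = ABBABa$AAbaBB
  rot[7] = BBABa$AAbaBBA
  rot[8] = BABa$AAbaBBAB
  rot[9] = ABa$AAbaBBABB
  rot[10] = Ba$AAbaBBABBA
  rot[11] = a$AAbaBBABBAB
  rot[12] = $AAbaBBABBABa
Sorted (with $ < everything):
  sorted[0] = $AAbaBBABBABa
  sorted[1] = AAbaBBABBABa$
  sorted[2] = ABBABa$AAbaBB
  sorted[3] = ABa$AAbaBBABB
  sorted[4] = AbaBBABBABa$A
  sorted[5] = BABBABa$AAbaB
  sorted[6] = BABa$AAbaBBAB
  sorted[7] = BBABBABa$AAba
  sorted[8] = BBABa$AAbaBBA
  sorted[9] = Ba$AAbaBBABBA
  sorted[10] = a$AAbaBBABBAB
  sorted[11] = aBBABBABa$AAb
  sorted[12] = baBBABBABa$AA
sorted[8] = BBABa$AAbaBBA

Answer: BBABa$AAbaBBA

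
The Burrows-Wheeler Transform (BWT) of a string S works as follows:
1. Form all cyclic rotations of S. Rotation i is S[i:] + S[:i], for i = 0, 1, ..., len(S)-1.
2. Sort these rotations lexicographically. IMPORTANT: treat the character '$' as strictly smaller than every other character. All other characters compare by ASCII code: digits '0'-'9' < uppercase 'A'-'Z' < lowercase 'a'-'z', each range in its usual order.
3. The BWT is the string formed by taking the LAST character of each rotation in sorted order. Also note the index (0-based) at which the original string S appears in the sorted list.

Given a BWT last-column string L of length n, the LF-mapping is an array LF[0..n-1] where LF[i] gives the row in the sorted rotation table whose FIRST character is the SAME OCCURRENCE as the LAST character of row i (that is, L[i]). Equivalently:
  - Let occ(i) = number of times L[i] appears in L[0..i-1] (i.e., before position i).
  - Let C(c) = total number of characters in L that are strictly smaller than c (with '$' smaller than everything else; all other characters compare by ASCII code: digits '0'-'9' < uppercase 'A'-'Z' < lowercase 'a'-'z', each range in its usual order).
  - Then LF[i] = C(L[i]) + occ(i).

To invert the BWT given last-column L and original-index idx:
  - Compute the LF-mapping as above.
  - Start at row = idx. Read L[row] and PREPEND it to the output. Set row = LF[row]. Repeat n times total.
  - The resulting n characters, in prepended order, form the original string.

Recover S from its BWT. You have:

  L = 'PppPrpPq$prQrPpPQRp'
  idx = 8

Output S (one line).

Answer: RrpPPQpPqQrPpprppP$

Derivation:
LF mapping: 1 9 10 2 16 11 3 15 0 12 17 6 18 4 13 5 7 8 14
Walk LF starting at row 8, prepending L[row]:
  step 1: row=8, L[8]='$', prepend. Next row=LF[8]=0
  step 2: row=0, L[0]='P', prepend. Next row=LF[0]=1
  step 3: row=1, L[1]='p', prepend. Next row=LF[1]=9
  step 4: row=9, L[9]='p', prepend. Next row=LF[9]=12
  step 5: row=12, L[12]='r', prepend. Next row=LF[12]=18
  step 6: row=18, L[18]='p', prepend. Next row=LF[18]=14
  step 7: row=14, L[14]='p', prepend. Next row=LF[14]=13
  step 8: row=13, L[13]='P', prepend. Next row=LF[13]=4
  step 9: row=4, L[4]='r', prepend. Next row=LF[4]=16
  step 10: row=16, L[16]='Q', prepend. Next row=LF[16]=7
  step 11: row=7, L[7]='q', prepend. Next row=LF[7]=15
  step 12: row=15, L[15]='P', prepend. Next row=LF[15]=5
  step 13: row=5, L[5]='p', prepend. Next row=LF[5]=11
  step 14: row=11, L[11]='Q', prepend. Next row=LF[11]=6
  step 15: row=6, L[6]='P', prepend. Next row=LF[6]=3
  step 16: row=3, L[3]='P', prepend. Next row=LF[3]=2
  step 17: row=2, L[2]='p', prepend. Next row=LF[2]=10
  step 18: row=10, L[10]='r', prepend. Next row=LF[10]=17
  step 19: row=17, L[17]='R', prepend. Next row=LF[17]=8
Reversed output: RrpPPQpPqQrPpprppP$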